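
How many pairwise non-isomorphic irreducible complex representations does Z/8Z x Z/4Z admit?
32

Explanation: The number of irreducible complex representations of a finite group equals its number of conjugacy classes. Z/8Z x Z/4Z is abelian of order 32, so every element is its own conjugacy class: 32 classes, so Z/8Z x Z/4Z (order 32) has exactly 32 irreducible complex representations.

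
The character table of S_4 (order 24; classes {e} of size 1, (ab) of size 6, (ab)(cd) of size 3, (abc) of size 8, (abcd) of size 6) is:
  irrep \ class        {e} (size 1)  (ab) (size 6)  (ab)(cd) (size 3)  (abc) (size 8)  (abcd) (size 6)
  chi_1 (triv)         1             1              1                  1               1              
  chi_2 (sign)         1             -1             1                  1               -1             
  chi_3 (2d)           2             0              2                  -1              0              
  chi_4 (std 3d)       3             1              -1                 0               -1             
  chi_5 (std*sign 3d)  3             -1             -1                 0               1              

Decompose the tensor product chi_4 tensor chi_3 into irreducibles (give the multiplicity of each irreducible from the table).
chi_4 tensor chi_3 = chi_4 + chi_5 (all other irreducibles have multiplicity 0).

Derivation: The character of a tensor product is the pointwise product (chi_4 * chi_3)(C) = chi_4(C) * chi_3(C):
  {e}: (3)*(2), (ab): (1)*(0), (ab)(cd): (-1)*(2), (abc): (0)*(-1), (abcd): (-1)*(0)
so (chi_4 * chi_3) takes values
  {e} -> 6, (ab) -> 0, (ab)(cd) -> -2, (abc) -> 0, (abcd) -> 0.
Now take the inner product of this character with each irreducible chi from the table, <chi_4*chi_3, chi> = (1/24) sum_C |C| (chi_4*chi_3)(C) conj(chi(C)):
  <chi_4*chi_3, chi_1> = (1/24)[1*(6)*conj(1) + 6*(0)*conj(1) + 3*(-2)*conj(1) + 8*(0)*conj(1) + 6*(0)*conj(1)]
      = (1/24)[(6) + (0) + (-6) + (0) + (0)] = 0/24 = 0
  <chi_4*chi_3, chi_2> = (1/24)[1*(6)*conj(1) + 6*(0)*conj(-1) + 3*(-2)*conj(1) + 8*(0)*conj(1) + 6*(0)*conj(-1)]
      = (1/24)[(6) + (0) + (-6) + (0) + (0)] = 0/24 = 0
  <chi_4*chi_3, chi_3> = (1/24)[1*(6)*conj(2) + 6*(0)*conj(0) + 3*(-2)*conj(2) + 8*(0)*conj(-1) + 6*(0)*conj(0)]
      = (1/24)[(12) + (0) + (-12) + (0) + (0)] = 0/24 = 0
  <chi_4*chi_3, chi_4> = (1/24)[1*(6)*conj(3) + 6*(0)*conj(1) + 3*(-2)*conj(-1) + 8*(0)*conj(0) + 6*(0)*conj(-1)]
      = (1/24)[(18) + (0) + (6) + (0) + (0)] = 24/24 = 1
  <chi_4*chi_3, chi_5> = (1/24)[1*(6)*conj(3) + 6*(0)*conj(-1) + 3*(-2)*conj(-1) + 8*(0)*conj(0) + 6*(0)*conj(1)]
      = (1/24)[(18) + (0) + (6) + (0) + (0)] = 24/24 = 1
Hence the multiplicities are chi_4: 1, chi_5: 1. Dimension check: dim(chi_4)*dim(chi_3) = 3*2 = 6 and sum (mult * dim) = 1*3 + 1*3 = 6.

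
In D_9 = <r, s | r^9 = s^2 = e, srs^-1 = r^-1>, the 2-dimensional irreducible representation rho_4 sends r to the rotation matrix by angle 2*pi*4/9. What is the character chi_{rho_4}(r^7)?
chi_{rho_4}(r^7) = 2*cos(2*pi*4*7/9) = 2*cos(56*pi/9)

Working: rho_4(r^7) is rotation by angle 2*pi*4*7/9, whose trace is 2*cos(2*pi*4*7/9) = 2*cos(56*pi/9).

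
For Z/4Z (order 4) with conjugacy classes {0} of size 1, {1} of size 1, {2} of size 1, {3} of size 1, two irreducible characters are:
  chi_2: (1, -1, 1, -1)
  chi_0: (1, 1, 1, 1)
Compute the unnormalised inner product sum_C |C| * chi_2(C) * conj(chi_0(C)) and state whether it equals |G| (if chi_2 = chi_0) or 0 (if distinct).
Sum = 0; so <chi_2, chi_0> = 0 (distinct irreducibles are orthogonal).

Details: Compute term by term over conjugacy classes (|C| * chi_2(C) * conj(chi_0(C))):
  1*(1)*conj(1) + 1*(-1)*conj(1) + 1*(1)*conj(1) + 1*(-1)*conj(1)
  = (1) + (-1) + (1) + (-1)
  = 0.
(Exp terms are combined using exp(i*s)*conj(exp(i*t)) = exp(i*(s-t)), and sums of them are collapsed using the identity that for every m > 1 the m distinct m-th roots of unity sum to 0, e.g. 1 + exp(2*I*pi/3) + exp(-2*I*pi/3) = 0.)
Dividing by |G| = 4 gives 0/4 = 0, matching the row-orthogonality relation <chi_2, chi_0> = [chi_2 = chi_0].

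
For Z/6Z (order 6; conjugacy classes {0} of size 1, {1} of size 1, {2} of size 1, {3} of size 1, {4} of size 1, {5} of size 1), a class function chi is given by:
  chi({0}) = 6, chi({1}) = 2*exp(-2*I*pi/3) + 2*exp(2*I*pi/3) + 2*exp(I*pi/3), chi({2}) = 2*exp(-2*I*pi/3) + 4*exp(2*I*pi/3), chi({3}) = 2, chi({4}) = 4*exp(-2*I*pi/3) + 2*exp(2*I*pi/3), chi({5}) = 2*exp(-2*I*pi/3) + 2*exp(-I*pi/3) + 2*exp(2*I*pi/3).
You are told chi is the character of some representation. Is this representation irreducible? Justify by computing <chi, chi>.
Not irreducible (reducible): <chi, chi> = 12 > 1.

Details: <chi, chi> = (1/|G|) sum_C |C| * |chi(C)|^2 = (1/6)[1*|6|^2 + 1*|2*exp(-2*I*pi/3) + 2*exp(2*I*pi/3) + 2*exp(I*pi/3)|^2 + 1*|2*exp(-2*I*pi/3) + 4*exp(2*I*pi/3)|^2 + 1*|2|^2 + 1*|4*exp(-2*I*pi/3) + 2*exp(2*I*pi/3)|^2 + 1*|2*exp(-2*I*pi/3) + 2*exp(-I*pi/3) + 2*exp(2*I*pi/3)|^2]
  = (1/6)[(36) + (4) + (12) + (4) + (12) + (4)] = 72/6 = 12.
(Exp terms are combined using exp(i*s)*conj(exp(i*t)) = exp(i*(s-t)), and sums of them are collapsed using the identity that for every m > 1 the m distinct m-th roots of unity sum to 0, e.g. 1 + exp(2*I*pi/3) + exp(-2*I*pi/3) = 0.)
A character is irreducible iff <chi, chi> = 1, so this representation is reducible.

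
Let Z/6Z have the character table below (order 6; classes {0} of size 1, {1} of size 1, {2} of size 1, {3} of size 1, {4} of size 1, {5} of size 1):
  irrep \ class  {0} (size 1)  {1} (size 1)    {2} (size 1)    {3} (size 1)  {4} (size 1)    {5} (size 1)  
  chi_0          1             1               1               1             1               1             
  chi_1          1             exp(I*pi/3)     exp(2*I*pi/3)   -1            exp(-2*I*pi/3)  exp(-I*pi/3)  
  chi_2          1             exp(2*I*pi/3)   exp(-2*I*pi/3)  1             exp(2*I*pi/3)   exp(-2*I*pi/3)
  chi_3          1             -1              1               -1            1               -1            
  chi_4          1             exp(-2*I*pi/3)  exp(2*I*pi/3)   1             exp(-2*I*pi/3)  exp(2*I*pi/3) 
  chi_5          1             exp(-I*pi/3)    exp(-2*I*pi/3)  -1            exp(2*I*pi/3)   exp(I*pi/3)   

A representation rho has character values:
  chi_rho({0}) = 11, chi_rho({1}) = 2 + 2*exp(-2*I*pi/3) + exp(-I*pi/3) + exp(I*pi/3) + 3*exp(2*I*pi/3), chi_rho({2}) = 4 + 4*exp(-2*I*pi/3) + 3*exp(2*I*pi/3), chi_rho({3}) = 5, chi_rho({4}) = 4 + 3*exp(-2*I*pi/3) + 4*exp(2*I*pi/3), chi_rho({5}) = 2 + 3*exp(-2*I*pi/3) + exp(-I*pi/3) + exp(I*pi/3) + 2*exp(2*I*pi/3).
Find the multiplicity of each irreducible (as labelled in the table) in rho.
Multiplicities: chi_0: 3, chi_1: 1, chi_2: 3, chi_3: 1, chi_4: 2, chi_5: 1.

Reasoning: Use <chi_rho, chi> = (1/|G|) sum_C |C| * chi_rho(C) * conj(chi(C)) with |G| = 6 for each irreducible chi in the table:
  <chi_rho, chi_0> = (1/6)[1*(11)*conj(1) + 1*(2 + 2*exp(-2*I*pi/3) + exp(-I*pi/3) + exp(I*pi/3) + 3*exp(2*I*pi/3))*conj(1) + 1*(4 + 4*exp(-2*I*pi/3) + 3*exp(2*I*pi/3))*conj(1) + 1*(5)*conj(1) + 1*(4 + 3*exp(-2*I*pi/3) + 4*exp(2*I*pi/3))*conj(1) + 1*(2 + 3*exp(-2*I*pi/3) + exp(-I*pi/3) + exp(I*pi/3) + 2*exp(2*I*pi/3))*conj(1)]
      = (1/6)[(11) + (2 + 2*exp(-2*I*pi/3) + exp(-I*pi/3) + exp(I*pi/3) + 3*exp(2*I*pi/3)) + (4 + 4*exp(-2*I*pi/3) + 3*exp(2*I*pi/3)) + (5) + (4 + 3*exp(-2*I*pi/3) + 4*exp(2*I*pi/3)) + (2 + 3*exp(-2*I*pi/3) + exp(-I*pi/3) + exp(I*pi/3) + 2*exp(2*I*pi/3))] = 18/6 = 3
  <chi_rho, chi_1> = (1/6)[1*(11)*conj(1) + 1*(2 + 2*exp(-2*I*pi/3) + exp(-I*pi/3) + exp(I*pi/3) + 3*exp(2*I*pi/3))*conj(exp(I*pi/3)) + 1*(4 + 4*exp(-2*I*pi/3) + 3*exp(2*I*pi/3))*conj(exp(2*I*pi/3)) + 1*(5)*conj(-1) + 1*(4 + 3*exp(-2*I*pi/3) + 4*exp(2*I*pi/3))*conj(exp(-2*I*pi/3)) + 1*(2 + 3*exp(-2*I*pi/3) + exp(-I*pi/3) + exp(I*pi/3) + 2*exp(2*I*pi/3))*conj(exp(-I*pi/3))]
      = (1/6)[(11) + (1) + (-1) + (-5) + (-1) + (1)] = 6/6 = 1
  <chi_rho, chi_2> = (1/6)[1*(11)*conj(1) + 1*(2 + 2*exp(-2*I*pi/3) + exp(-I*pi/3) + exp(I*pi/3) + 3*exp(2*I*pi/3))*conj(exp(2*I*pi/3)) + 1*(4 + 4*exp(-2*I*pi/3) + 3*exp(2*I*pi/3))*conj(exp(-2*I*pi/3)) + 1*(5)*conj(1) + 1*(4 + 3*exp(-2*I*pi/3) + 4*exp(2*I*pi/3))*conj(exp(2*I*pi/3)) + 1*(2 + 3*exp(-2*I*pi/3) + exp(-I*pi/3) + exp(I*pi/3) + 2*exp(2*I*pi/3))*conj(exp(-2*I*pi/3))]
      = (1/6)[(11) + (2 + 2*exp(-2*I*pi/3) + exp(-I*pi/3) + 2*exp(2*I*pi/3)) + (4 + 3*exp(-2*I*pi/3) + 4*exp(2*I*pi/3)) + (5) + (4 + 4*exp(-2*I*pi/3) + 3*exp(2*I*pi/3)) + (2 + 2*exp(-2*I*pi/3) + exp(I*pi/3) + 2*exp(2*I*pi/3))] = 18/6 = 3
  <chi_rho, chi_3> = (1/6)[1*(11)*conj(1) + 1*(2 + 2*exp(-2*I*pi/3) + exp(-I*pi/3) + exp(I*pi/3) + 3*exp(2*I*pi/3))*conj(-1) + 1*(4 + 4*exp(-2*I*pi/3) + 3*exp(2*I*pi/3))*conj(1) + 1*(5)*conj(-1) + 1*(4 + 3*exp(-2*I*pi/3) + 4*exp(2*I*pi/3))*conj(1) + 1*(2 + 3*exp(-2*I*pi/3) + exp(-I*pi/3) + exp(I*pi/3) + 2*exp(2*I*pi/3))*conj(-1)]
      = (1/6)[(11) + (-2 - 3*exp(2*I*pi/3) - exp(I*pi/3) - exp(-I*pi/3) - 2*exp(-2*I*pi/3)) + (4 + 4*exp(-2*I*pi/3) + 3*exp(2*I*pi/3)) + (-5) + (4 + 3*exp(-2*I*pi/3) + 4*exp(2*I*pi/3)) + (-2 - 2*exp(2*I*pi/3) - exp(I*pi/3) - exp(-I*pi/3) - 3*exp(-2*I*pi/3))] = 6/6 = 1
  <chi_rho, chi_4> = (1/6)[1*(11)*conj(1) + 1*(2 + 2*exp(-2*I*pi/3) + exp(-I*pi/3) + exp(I*pi/3) + 3*exp(2*I*pi/3))*conj(exp(-2*I*pi/3)) + 1*(4 + 4*exp(-2*I*pi/3) + 3*exp(2*I*pi/3))*conj(exp(2*I*pi/3)) + 1*(5)*conj(1) + 1*(4 + 3*exp(-2*I*pi/3) + 4*exp(2*I*pi/3))*conj(exp(-2*I*pi/3)) + 1*(2 + 3*exp(-2*I*pi/3) + exp(-I*pi/3) + exp(I*pi/3) + 2*exp(2*I*pi/3))*conj(exp(2*I*pi/3))]
      = (1/6)[(11) + (-1) + (-1) + (5) + (-1) + (-1)] = 12/6 = 2
  <chi_rho, chi_5> = (1/6)[1*(11)*conj(1) + 1*(2 + 2*exp(-2*I*pi/3) + exp(-I*pi/3) + exp(I*pi/3) + 3*exp(2*I*pi/3))*conj(exp(-I*pi/3)) + 1*(4 + 4*exp(-2*I*pi/3) + 3*exp(2*I*pi/3))*conj(exp(-2*I*pi/3)) + 1*(5)*conj(-1) + 1*(4 + 3*exp(-2*I*pi/3) + 4*exp(2*I*pi/3))*conj(exp(2*I*pi/3)) + 1*(2 + 3*exp(-2*I*pi/3) + exp(-I*pi/3) + exp(I*pi/3) + 2*exp(2*I*pi/3))*conj(exp(I*pi/3))]
      = (1/6)[(11) + (-2 + 2*exp(-I*pi/3) + exp(2*I*pi/3) + 2*exp(I*pi/3)) + (4 + 3*exp(-2*I*pi/3) + 4*exp(2*I*pi/3)) + (-5) + (4 + 4*exp(-2*I*pi/3) + 3*exp(2*I*pi/3)) + (-2 + 2*exp(-I*pi/3) + exp(-2*I*pi/3) + 2*exp(I*pi/3))] = 6/6 = 1
(Exp terms are combined using exp(i*s)*conj(exp(i*t)) = exp(i*(s-t)), and sums of them are collapsed using the identity that for every m > 1 the m distinct m-th roots of unity sum to 0, e.g. 1 + exp(2*I*pi/3) + exp(-2*I*pi/3) = 0.)
Dimension check: dim(rho) = sum (mult * dim) = 3*1 + 1*1 + 3*1 + 1*1 + 2*1 + 1*1 = 11 = chi_rho(e) = 11.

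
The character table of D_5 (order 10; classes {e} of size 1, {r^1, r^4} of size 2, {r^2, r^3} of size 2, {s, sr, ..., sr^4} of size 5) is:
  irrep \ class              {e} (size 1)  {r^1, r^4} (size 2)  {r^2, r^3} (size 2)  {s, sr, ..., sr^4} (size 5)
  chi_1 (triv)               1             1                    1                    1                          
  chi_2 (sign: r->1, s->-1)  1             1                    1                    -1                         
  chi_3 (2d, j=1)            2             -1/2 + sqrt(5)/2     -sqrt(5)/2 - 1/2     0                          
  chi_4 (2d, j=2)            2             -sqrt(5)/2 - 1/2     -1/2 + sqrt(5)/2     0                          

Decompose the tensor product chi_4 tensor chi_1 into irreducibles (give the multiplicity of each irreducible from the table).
chi_4 tensor chi_1 = chi_4 (all other irreducibles have multiplicity 0).

Proof sketch: The character of a tensor product is the pointwise product (chi_4 * chi_1)(C) = chi_4(C) * chi_1(C):
  {e}: (2)*(1), {r^1, r^4}: (-sqrt(5)/2 - 1/2)*(1), {r^2, r^3}: (-1/2 + sqrt(5)/2)*(1), {s, sr, ..., sr^4}: (0)*(1)
so (chi_4 * chi_1) takes values
  {e} -> 2, {r^1, r^4} -> -sqrt(5)/2 - 1/2, {r^2, r^3} -> -1/2 + sqrt(5)/2, {s, sr, ..., sr^4} -> 0.
Now take the inner product of this character with each irreducible chi from the table, <chi_4*chi_1, chi> = (1/10) sum_C |C| (chi_4*chi_1)(C) conj(chi(C)):
  <chi_4*chi_1, chi_1> = (1/10)[1*(2)*conj(1) + 2*(-sqrt(5)/2 - 1/2)*conj(1) + 2*(-1/2 + sqrt(5)/2)*conj(1) + 5*(0)*conj(1)]
      = (1/10)[(2) + (-sqrt(5) - 1) + (-1 + sqrt(5)) + (0)] = 0/10 = 0
  <chi_4*chi_1, chi_2> = (1/10)[1*(2)*conj(1) + 2*(-sqrt(5)/2 - 1/2)*conj(1) + 2*(-1/2 + sqrt(5)/2)*conj(1) + 5*(0)*conj(-1)]
      = (1/10)[(2) + (-sqrt(5) - 1) + (-1 + sqrt(5)) + (0)] = 0/10 = 0
  <chi_4*chi_1, chi_3> = (1/10)[1*(2)*conj(2) + 2*(-sqrt(5)/2 - 1/2)*conj(-1/2 + sqrt(5)/2) + 2*(-1/2 + sqrt(5)/2)*conj(-sqrt(5)/2 - 1/2) + 5*(0)*conj(0)]
      = (1/10)[(4) + (-2) + (-2) + (0)] = 0/10 = 0
  <chi_4*chi_1, chi_4> = (1/10)[1*(2)*conj(2) + 2*(-sqrt(5)/2 - 1/2)*conj(-sqrt(5)/2 - 1/2) + 2*(-1/2 + sqrt(5)/2)*conj(-1/2 + sqrt(5)/2) + 5*(0)*conj(0)]
      = (1/10)[(4) + (sqrt(5) + 3) + (3 - sqrt(5)) + (0)] = 10/10 = 1
Hence the multiplicities are chi_4: 1. Dimension check: dim(chi_4)*dim(chi_1) = 2*1 = 2 and sum (mult * dim) = 1*2 = 2.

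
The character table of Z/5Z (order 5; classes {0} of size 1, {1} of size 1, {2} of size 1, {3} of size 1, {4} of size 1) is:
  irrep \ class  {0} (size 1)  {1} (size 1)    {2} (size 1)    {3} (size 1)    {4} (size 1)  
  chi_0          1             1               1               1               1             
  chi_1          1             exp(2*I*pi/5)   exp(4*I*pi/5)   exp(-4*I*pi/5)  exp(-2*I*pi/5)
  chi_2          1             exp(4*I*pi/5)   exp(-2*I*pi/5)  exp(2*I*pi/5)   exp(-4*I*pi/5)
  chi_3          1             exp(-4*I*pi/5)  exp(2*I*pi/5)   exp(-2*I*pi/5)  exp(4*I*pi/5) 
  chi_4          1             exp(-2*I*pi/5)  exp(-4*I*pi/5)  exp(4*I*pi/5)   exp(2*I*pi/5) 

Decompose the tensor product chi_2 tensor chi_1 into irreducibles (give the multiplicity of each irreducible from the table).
chi_2 tensor chi_1 = chi_3 (all other irreducibles have multiplicity 0).

Explanation: The character of a tensor product is the pointwise product (chi_2 * chi_1)(C) = chi_2(C) * chi_1(C):
  {0}: (1)*(1), {1}: (exp(4*I*pi/5))*(exp(2*I*pi/5)), {2}: (exp(-2*I*pi/5))*(exp(4*I*pi/5)), {3}: (exp(2*I*pi/5))*(exp(-4*I*pi/5)), {4}: (exp(-4*I*pi/5))*(exp(-2*I*pi/5))
so (chi_2 * chi_1) takes values
  {0} -> 1, {1} -> exp(-4*I*pi/5), {2} -> exp(2*I*pi/5), {3} -> exp(-2*I*pi/5), {4} -> exp(4*I*pi/5).
Now take the inner product of this character with each irreducible chi from the table, <chi_2*chi_1, chi> = (1/5) sum_C |C| (chi_2*chi_1)(C) conj(chi(C)):
  <chi_2*chi_1, chi_0> = (1/5)[1*(1)*conj(1) + 1*(exp(-4*I*pi/5))*conj(1) + 1*(exp(2*I*pi/5))*conj(1) + 1*(exp(-2*I*pi/5))*conj(1) + 1*(exp(4*I*pi/5))*conj(1)]
      = (1/5)[(1) + (exp(-4*I*pi/5)) + (exp(2*I*pi/5)) + (exp(-2*I*pi/5)) + (exp(4*I*pi/5))] = 0/5 = 0
  <chi_2*chi_1, chi_1> = (1/5)[1*(1)*conj(1) + 1*(exp(-4*I*pi/5))*conj(exp(2*I*pi/5)) + 1*(exp(2*I*pi/5))*conj(exp(4*I*pi/5)) + 1*(exp(-2*I*pi/5))*conj(exp(-4*I*pi/5)) + 1*(exp(4*I*pi/5))*conj(exp(-2*I*pi/5))]
      = (1/5)[(1) + (exp(4*I*pi/5)) + (exp(-2*I*pi/5)) + (exp(2*I*pi/5)) + (exp(-4*I*pi/5))] = 0/5 = 0
  <chi_2*chi_1, chi_2> = (1/5)[1*(1)*conj(1) + 1*(exp(-4*I*pi/5))*conj(exp(4*I*pi/5)) + 1*(exp(2*I*pi/5))*conj(exp(-2*I*pi/5)) + 1*(exp(-2*I*pi/5))*conj(exp(2*I*pi/5)) + 1*(exp(4*I*pi/5))*conj(exp(-4*I*pi/5))]
      = (1/5)[(1) + (exp(2*I*pi/5)) + (exp(4*I*pi/5)) + (exp(-4*I*pi/5)) + (exp(-2*I*pi/5))] = 0/5 = 0
  <chi_2*chi_1, chi_3> = (1/5)[1*(1)*conj(1) + 1*(exp(-4*I*pi/5))*conj(exp(-4*I*pi/5)) + 1*(exp(2*I*pi/5))*conj(exp(2*I*pi/5)) + 1*(exp(-2*I*pi/5))*conj(exp(-2*I*pi/5)) + 1*(exp(4*I*pi/5))*conj(exp(4*I*pi/5))]
      = (1/5)[(1) + (1) + (1) + (1) + (1)] = 5/5 = 1
  <chi_2*chi_1, chi_4> = (1/5)[1*(1)*conj(1) + 1*(exp(-4*I*pi/5))*conj(exp(-2*I*pi/5)) + 1*(exp(2*I*pi/5))*conj(exp(-4*I*pi/5)) + 1*(exp(-2*I*pi/5))*conj(exp(4*I*pi/5)) + 1*(exp(4*I*pi/5))*conj(exp(2*I*pi/5))]
      = (1/5)[(1) + (exp(-2*I*pi/5)) + (exp(-4*I*pi/5)) + (exp(4*I*pi/5)) + (exp(2*I*pi/5))] = 0/5 = 0
(Exp terms are combined using exp(i*s)*conj(exp(i*t)) = exp(i*(s-t)), and sums of them are collapsed using the identity that for every m > 1 the m distinct m-th roots of unity sum to 0, e.g. 1 + exp(2*I*pi/3) + exp(-2*I*pi/3) = 0.)
Hence the multiplicities are chi_3: 1. Dimension check: dim(chi_2)*dim(chi_1) = 1*1 = 1 and sum (mult * dim) = 1*1 = 1.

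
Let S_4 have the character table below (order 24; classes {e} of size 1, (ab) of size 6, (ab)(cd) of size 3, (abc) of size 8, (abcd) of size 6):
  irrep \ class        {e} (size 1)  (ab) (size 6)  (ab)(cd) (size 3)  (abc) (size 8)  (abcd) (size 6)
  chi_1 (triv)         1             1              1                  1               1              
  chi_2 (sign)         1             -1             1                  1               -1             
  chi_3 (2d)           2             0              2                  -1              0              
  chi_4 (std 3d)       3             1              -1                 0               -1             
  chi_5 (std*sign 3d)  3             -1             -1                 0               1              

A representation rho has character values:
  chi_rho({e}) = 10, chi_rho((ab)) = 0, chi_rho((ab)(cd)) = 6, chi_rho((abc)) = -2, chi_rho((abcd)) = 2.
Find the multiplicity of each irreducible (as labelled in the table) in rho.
Multiplicities: chi_1: 1, chi_2: 0, chi_3: 3, chi_4: 0, chi_5: 1.

Solution. Use <chi_rho, chi> = (1/|G|) sum_C |C| * chi_rho(C) * conj(chi(C)) with |G| = 24 for each irreducible chi in the table:
  <chi_rho, chi_1> = (1/24)[1*(10)*conj(1) + 6*(0)*conj(1) + 3*(6)*conj(1) + 8*(-2)*conj(1) + 6*(2)*conj(1)]
      = (1/24)[(10) + (0) + (18) + (-16) + (12)] = 24/24 = 1
  <chi_rho, chi_2> = (1/24)[1*(10)*conj(1) + 6*(0)*conj(-1) + 3*(6)*conj(1) + 8*(-2)*conj(1) + 6*(2)*conj(-1)]
      = (1/24)[(10) + (0) + (18) + (-16) + (-12)] = 0/24 = 0
  <chi_rho, chi_3> = (1/24)[1*(10)*conj(2) + 6*(0)*conj(0) + 3*(6)*conj(2) + 8*(-2)*conj(-1) + 6*(2)*conj(0)]
      = (1/24)[(20) + (0) + (36) + (16) + (0)] = 72/24 = 3
  <chi_rho, chi_4> = (1/24)[1*(10)*conj(3) + 6*(0)*conj(1) + 3*(6)*conj(-1) + 8*(-2)*conj(0) + 6*(2)*conj(-1)]
      = (1/24)[(30) + (0) + (-18) + (0) + (-12)] = 0/24 = 0
  <chi_rho, chi_5> = (1/24)[1*(10)*conj(3) + 6*(0)*conj(-1) + 3*(6)*conj(-1) + 8*(-2)*conj(0) + 6*(2)*conj(1)]
      = (1/24)[(30) + (0) + (-18) + (0) + (12)] = 24/24 = 1
Dimension check: dim(rho) = sum (mult * dim) = 1*1 + 0*1 + 3*2 + 0*3 + 1*3 = 10 = chi_rho(e) = 10.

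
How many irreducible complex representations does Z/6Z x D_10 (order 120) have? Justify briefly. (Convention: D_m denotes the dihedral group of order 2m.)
48

The number of irreducible complex representations of a finite group equals its number of conjugacy classes. For a direct product, #classes(G x H) = #classes(G) * #classes(H). Z/6Z has 6 classes (abelian), D_10 has 8 classes, so 6 * 8 = 48, so Z/6Z x D_10 (order 120) has exactly 48 irreducible complex representations.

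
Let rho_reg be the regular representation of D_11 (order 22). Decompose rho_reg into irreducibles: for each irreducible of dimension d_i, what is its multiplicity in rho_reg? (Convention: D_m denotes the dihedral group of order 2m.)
Each irreducible V_i of dimension d_i appears with multiplicity d_i, i.e. rho_reg = (direct sum over all irreducibles V_i) d_i V_i. The irreducible dimensions for D_11 are 1, 1, 2, 2, 2, 2, 2: 2 irreducibles of dimension 1, each with multiplicity 1; 5 irreducibles of dimension 2, each with multiplicity 2. Total dimension 2*1*1 + 5*2*2 = 22 = |G|.

Explanation: General theorem: in the regular representation of a finite group G, each irreducible appears with multiplicity equal to its dimension. Check: dim(rho_reg) = sum d_i^2 = 1 + 1 + 4 + 4 + 4 + 4 + 4 = 22 = |G|.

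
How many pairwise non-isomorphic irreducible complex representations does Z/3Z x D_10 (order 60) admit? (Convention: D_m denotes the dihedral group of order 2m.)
24

Proof sketch: The number of irreducible complex representations of a finite group equals its number of conjugacy classes. For a direct product, #classes(G x H) = #classes(G) * #classes(H). Z/3Z has 3 classes (abelian), D_10 has 8 classes, so 3 * 8 = 24, so Z/3Z x D_10 (order 60) has exactly 24 irreducible complex representations.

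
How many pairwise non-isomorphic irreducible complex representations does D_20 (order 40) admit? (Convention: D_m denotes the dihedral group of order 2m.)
13

Explanation: The number of irreducible complex representations of a finite group equals its number of conjugacy classes. D_20 has 13 conjugacy classes (n/2 + 3 for n even), so D_20 (order 40) has exactly 13 irreducible complex representations.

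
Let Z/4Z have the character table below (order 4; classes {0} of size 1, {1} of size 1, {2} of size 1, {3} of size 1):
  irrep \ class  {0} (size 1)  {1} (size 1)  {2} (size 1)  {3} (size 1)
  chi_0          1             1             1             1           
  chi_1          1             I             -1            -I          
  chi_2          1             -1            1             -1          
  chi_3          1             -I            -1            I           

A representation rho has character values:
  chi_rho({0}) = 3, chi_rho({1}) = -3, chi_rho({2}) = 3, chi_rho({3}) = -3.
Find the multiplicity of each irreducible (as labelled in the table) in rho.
Multiplicities: chi_0: 0, chi_1: 0, chi_2: 3, chi_3: 0.

Working: Use <chi_rho, chi> = (1/|G|) sum_C |C| * chi_rho(C) * conj(chi(C)) with |G| = 4 for each irreducible chi in the table:
  <chi_rho, chi_0> = (1/4)[1*(3)*conj(1) + 1*(-3)*conj(1) + 1*(3)*conj(1) + 1*(-3)*conj(1)]
      = (1/4)[(3) + (-3) + (3) + (-3)] = 0/4 = 0
  <chi_rho, chi_1> = (1/4)[1*(3)*conj(1) + 1*(-3)*conj(I) + 1*(3)*conj(-1) + 1*(-3)*conj(-I)]
      = (1/4)[(3) + (3*I) + (-3) + (-3*I)] = 0/4 = 0
  <chi_rho, chi_2> = (1/4)[1*(3)*conj(1) + 1*(-3)*conj(-1) + 1*(3)*conj(1) + 1*(-3)*conj(-1)]
      = (1/4)[(3) + (3) + (3) + (3)] = 12/4 = 3
  <chi_rho, chi_3> = (1/4)[1*(3)*conj(1) + 1*(-3)*conj(-I) + 1*(3)*conj(-1) + 1*(-3)*conj(I)]
      = (1/4)[(3) + (-3*I) + (-3) + (3*I)] = 0/4 = 0
(Exp terms are combined using exp(i*s)*conj(exp(i*t)) = exp(i*(s-t)), and sums of them are collapsed using the identity that for every m > 1 the m distinct m-th roots of unity sum to 0, e.g. 1 + exp(2*I*pi/3) + exp(-2*I*pi/3) = 0.)
Dimension check: dim(rho) = sum (mult * dim) = 0*1 + 0*1 + 3*1 + 0*1 = 3 = chi_rho(e) = 3.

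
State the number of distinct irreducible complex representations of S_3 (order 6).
3

The number of irreducible complex representations of a finite group equals its number of conjugacy classes. Conjugacy classes in S_3 correspond to cycle types, i.e. partitions of 3; there are p(3) = 3 of them, so S_3 (order 6) has exactly 3 irreducible complex representations.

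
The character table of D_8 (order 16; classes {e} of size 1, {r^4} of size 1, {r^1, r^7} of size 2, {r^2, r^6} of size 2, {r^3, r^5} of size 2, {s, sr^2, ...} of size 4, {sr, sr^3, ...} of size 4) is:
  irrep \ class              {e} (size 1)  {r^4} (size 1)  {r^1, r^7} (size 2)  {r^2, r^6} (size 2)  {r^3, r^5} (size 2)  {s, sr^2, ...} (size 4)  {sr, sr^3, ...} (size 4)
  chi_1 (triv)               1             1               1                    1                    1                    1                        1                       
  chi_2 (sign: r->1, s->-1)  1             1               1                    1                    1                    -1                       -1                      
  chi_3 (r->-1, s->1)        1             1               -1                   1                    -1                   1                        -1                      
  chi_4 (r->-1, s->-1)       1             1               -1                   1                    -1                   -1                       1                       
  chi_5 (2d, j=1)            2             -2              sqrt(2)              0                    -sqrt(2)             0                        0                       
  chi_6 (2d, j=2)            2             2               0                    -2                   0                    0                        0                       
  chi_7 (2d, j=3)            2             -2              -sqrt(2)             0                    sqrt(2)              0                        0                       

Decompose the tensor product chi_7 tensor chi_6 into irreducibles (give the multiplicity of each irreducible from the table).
chi_7 tensor chi_6 = chi_5 + chi_7 (all other irreducibles have multiplicity 0).

Reasoning: The character of a tensor product is the pointwise product (chi_7 * chi_6)(C) = chi_7(C) * chi_6(C):
  {e}: (2)*(2), {r^4}: (-2)*(2), {r^1, r^7}: (-sqrt(2))*(0), {r^2, r^6}: (0)*(-2), {r^3, r^5}: (sqrt(2))*(0), {s, sr^2, ...}: (0)*(0), {sr, sr^3, ...}: (0)*(0)
so (chi_7 * chi_6) takes values
  {e} -> 4, {r^4} -> -4, {r^1, r^7} -> 0, {r^2, r^6} -> 0, {r^3, r^5} -> 0, {s, sr^2, ...} -> 0, {sr, sr^3, ...} -> 0.
Now take the inner product of this character with each irreducible chi from the table, <chi_7*chi_6, chi> = (1/16) sum_C |C| (chi_7*chi_6)(C) conj(chi(C)):
  <chi_7*chi_6, chi_1> = (1/16)[1*(4)*conj(1) + 1*(-4)*conj(1) + 2*(0)*conj(1) + 2*(0)*conj(1) + 2*(0)*conj(1) + 4*(0)*conj(1) + 4*(0)*conj(1)]
      = (1/16)[(4) + (-4) + (0) + (0) + (0) + (0) + (0)] = 0/16 = 0
  <chi_7*chi_6, chi_2> = (1/16)[1*(4)*conj(1) + 1*(-4)*conj(1) + 2*(0)*conj(1) + 2*(0)*conj(1) + 2*(0)*conj(1) + 4*(0)*conj(-1) + 4*(0)*conj(-1)]
      = (1/16)[(4) + (-4) + (0) + (0) + (0) + (0) + (0)] = 0/16 = 0
  <chi_7*chi_6, chi_3> = (1/16)[1*(4)*conj(1) + 1*(-4)*conj(1) + 2*(0)*conj(-1) + 2*(0)*conj(1) + 2*(0)*conj(-1) + 4*(0)*conj(1) + 4*(0)*conj(-1)]
      = (1/16)[(4) + (-4) + (0) + (0) + (0) + (0) + (0)] = 0/16 = 0
  <chi_7*chi_6, chi_4> = (1/16)[1*(4)*conj(1) + 1*(-4)*conj(1) + 2*(0)*conj(-1) + 2*(0)*conj(1) + 2*(0)*conj(-1) + 4*(0)*conj(-1) + 4*(0)*conj(1)]
      = (1/16)[(4) + (-4) + (0) + (0) + (0) + (0) + (0)] = 0/16 = 0
  <chi_7*chi_6, chi_5> = (1/16)[1*(4)*conj(2) + 1*(-4)*conj(-2) + 2*(0)*conj(sqrt(2)) + 2*(0)*conj(0) + 2*(0)*conj(-sqrt(2)) + 4*(0)*conj(0) + 4*(0)*conj(0)]
      = (1/16)[(8) + (8) + (0) + (0) + (0) + (0) + (0)] = 16/16 = 1
  <chi_7*chi_6, chi_6> = (1/16)[1*(4)*conj(2) + 1*(-4)*conj(2) + 2*(0)*conj(0) + 2*(0)*conj(-2) + 2*(0)*conj(0) + 4*(0)*conj(0) + 4*(0)*conj(0)]
      = (1/16)[(8) + (-8) + (0) + (0) + (0) + (0) + (0)] = 0/16 = 0
  <chi_7*chi_6, chi_7> = (1/16)[1*(4)*conj(2) + 1*(-4)*conj(-2) + 2*(0)*conj(-sqrt(2)) + 2*(0)*conj(0) + 2*(0)*conj(sqrt(2)) + 4*(0)*conj(0) + 4*(0)*conj(0)]
      = (1/16)[(8) + (8) + (0) + (0) + (0) + (0) + (0)] = 16/16 = 1
Hence the multiplicities are chi_5: 1, chi_7: 1. Dimension check: dim(chi_7)*dim(chi_6) = 2*2 = 4 and sum (mult * dim) = 1*2 + 1*2 = 4.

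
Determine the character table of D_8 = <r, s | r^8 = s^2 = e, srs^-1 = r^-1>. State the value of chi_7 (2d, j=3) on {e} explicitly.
Conjugacy classes: {e} of size 1, {r^4} of size 1, {r^1, r^7} of size 2, {r^2, r^6} of size 2, {r^3, r^5} of size 2, {s, sr^2, ...} of size 4, {sr, sr^3, ...} of size 4.
Character table:
  irrep \ class              {e} (size 1)  {r^4} (size 1)  {r^1, r^7} (size 2)  {r^2, r^6} (size 2)  {r^3, r^5} (size 2)  {s, sr^2, ...} (size 4)  {sr, sr^3, ...} (size 4)
  chi_1 (triv)               1             1               1                    1                    1                    1                        1                       
  chi_2 (sign: r->1, s->-1)  1             1               1                    1                    1                    -1                       -1                      
  chi_3 (r->-1, s->1)        1             1               -1                   1                    -1                   1                        -1                      
  chi_4 (r->-1, s->-1)       1             1               -1                   1                    -1                   -1                       1                       
  chi_5 (2d, j=1)            2             -2              sqrt(2)              0                    -sqrt(2)             0                        0                       
  chi_6 (2d, j=2)            2             2               0                    -2                   0                    0                        0                       
  chi_7 (2d, j=3)            2             -2              -sqrt(2)             0                    sqrt(2)              0                        0                       

Spot check: chi_7 (2d, j=3) on {e} = 2.

Argument: D_8 has order 2*8 = 16 with 7 conjugacy classes, hence 7 irreducibles. Sum of squared dims 1 + 1 + 1 + 1 + 4 + 4 + 4 = 16 = |G|. Linear characters come from the abelianisation; the 2-dimensional irreps have character r^k -> 2*cos(2*pi*j*k/8), reflections -> 0.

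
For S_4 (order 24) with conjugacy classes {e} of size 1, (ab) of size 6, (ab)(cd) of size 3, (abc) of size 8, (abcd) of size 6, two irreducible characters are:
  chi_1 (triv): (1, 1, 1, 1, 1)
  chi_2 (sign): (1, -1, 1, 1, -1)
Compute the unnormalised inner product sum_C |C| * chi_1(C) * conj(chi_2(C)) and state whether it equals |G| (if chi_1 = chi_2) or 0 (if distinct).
Sum = 0; so <chi_1, chi_2> = 0 (distinct irreducibles are orthogonal).

Compute term by term over conjugacy classes (|C| * chi_1(C) * conj(chi_2(C))):
  1*(1)*conj(1) + 6*(1)*conj(-1) + 3*(1)*conj(1) + 8*(1)*conj(1) + 6*(1)*conj(-1)
  = (1) + (-6) + (3) + (8) + (-6)
  = 0.
Dividing by |G| = 24 gives 0/24 = 0, matching the row-orthogonality relation <chi_1, chi_2> = [chi_1 = chi_2].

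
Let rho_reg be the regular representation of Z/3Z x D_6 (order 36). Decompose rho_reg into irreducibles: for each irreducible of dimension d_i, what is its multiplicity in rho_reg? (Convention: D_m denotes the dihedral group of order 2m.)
Each irreducible V_i of dimension d_i appears with multiplicity d_i, i.e. rho_reg = (direct sum over all irreducibles V_i) d_i V_i. The irreducible dimensions for Z/3Z x D_6 are 1, 1, 1, 1, 1, 1, 1, 1, 1, 1, 1, 1, 2, 2, 2, 2, 2, 2: 12 irreducibles of dimension 1, each with multiplicity 1; 6 irreducibles of dimension 2, each with multiplicity 2. Total dimension 12*1*1 + 6*2*2 = 36 = |G|.

Justification: General theorem: in the regular representation of a finite group G, each irreducible appears with multiplicity equal to its dimension. Check: dim(rho_reg) = sum d_i^2 = 1 + 1 + 1 + 1 + 1 + 1 + 1 + 1 + 1 + 1 + 1 + 1 + 4 + 4 + 4 + 4 + 4 + 4 = 36 = |G|.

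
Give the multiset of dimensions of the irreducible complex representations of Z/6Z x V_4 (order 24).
Dimensions: 1, 1, 1, 1, 1, 1, 1, 1, 1, 1, 1, 1, 1, 1, 1, 1, 1, 1, 1, 1, 1, 1, 1, 1

Solution. There are 24 irreducibles (= number of conjugacy classes). Their dimensions d_i satisfy sum d_i^2 = |G| = 24: 1 + 1 + 1 + 1 + 1 + 1 + 1 + 1 + 1 + 1 + 1 + 1 + 1 + 1 + 1 + 1 + 1 + 1 + 1 + 1 + 1 + 1 + 1 + 1 = 24. (For the product with Z/6Z: each of the 6 1-dim characters of Z/6Z tensors with each irrep of V_4, giving 6 copies of each V_4-dimension.)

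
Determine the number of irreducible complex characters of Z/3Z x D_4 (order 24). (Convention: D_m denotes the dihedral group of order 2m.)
15

Derivation: The number of irreducible complex representations of a finite group equals its number of conjugacy classes. For a direct product, #classes(G x H) = #classes(G) * #classes(H). Z/3Z has 3 classes (abelian), D_4 has 5 classes, so 3 * 5 = 15, so Z/3Z x D_4 (order 24) has exactly 15 irreducible complex representations.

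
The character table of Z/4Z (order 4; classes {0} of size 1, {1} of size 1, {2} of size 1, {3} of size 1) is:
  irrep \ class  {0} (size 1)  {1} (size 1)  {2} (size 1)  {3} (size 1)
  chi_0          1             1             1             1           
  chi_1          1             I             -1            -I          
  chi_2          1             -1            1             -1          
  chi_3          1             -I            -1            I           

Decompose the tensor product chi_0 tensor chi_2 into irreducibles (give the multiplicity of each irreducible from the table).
chi_0 tensor chi_2 = chi_2 (all other irreducibles have multiplicity 0).

Working: The character of a tensor product is the pointwise product (chi_0 * chi_2)(C) = chi_0(C) * chi_2(C):
  {0}: (1)*(1), {1}: (1)*(-1), {2}: (1)*(1), {3}: (1)*(-1)
so (chi_0 * chi_2) takes values
  {0} -> 1, {1} -> -1, {2} -> 1, {3} -> -1.
Now take the inner product of this character with each irreducible chi from the table, <chi_0*chi_2, chi> = (1/4) sum_C |C| (chi_0*chi_2)(C) conj(chi(C)):
  <chi_0*chi_2, chi_0> = (1/4)[1*(1)*conj(1) + 1*(-1)*conj(1) + 1*(1)*conj(1) + 1*(-1)*conj(1)]
      = (1/4)[(1) + (-1) + (1) + (-1)] = 0/4 = 0
  <chi_0*chi_2, chi_1> = (1/4)[1*(1)*conj(1) + 1*(-1)*conj(I) + 1*(1)*conj(-1) + 1*(-1)*conj(-I)]
      = (1/4)[(1) + (I) + (-1) + (-I)] = 0/4 = 0
  <chi_0*chi_2, chi_2> = (1/4)[1*(1)*conj(1) + 1*(-1)*conj(-1) + 1*(1)*conj(1) + 1*(-1)*conj(-1)]
      = (1/4)[(1) + (1) + (1) + (1)] = 4/4 = 1
  <chi_0*chi_2, chi_3> = (1/4)[1*(1)*conj(1) + 1*(-1)*conj(-I) + 1*(1)*conj(-1) + 1*(-1)*conj(I)]
      = (1/4)[(1) + (-I) + (-1) + (I)] = 0/4 = 0
(Exp terms are combined using exp(i*s)*conj(exp(i*t)) = exp(i*(s-t)), and sums of them are collapsed using the identity that for every m > 1 the m distinct m-th roots of unity sum to 0, e.g. 1 + exp(2*I*pi/3) + exp(-2*I*pi/3) = 0.)
Hence the multiplicities are chi_2: 1. Dimension check: dim(chi_0)*dim(chi_2) = 1*1 = 1 and sum (mult * dim) = 1*1 = 1.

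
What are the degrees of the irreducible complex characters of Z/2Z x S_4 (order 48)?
Dimensions: 1, 1, 1, 1, 2, 2, 3, 3, 3, 3

Why: There are 10 irreducibles (= number of conjugacy classes). Their dimensions d_i satisfy sum d_i^2 = |G| = 48: 1 + 1 + 1 + 1 + 4 + 4 + 9 + 9 + 9 + 9 = 48. (For the product with Z/2Z: each of the 2 1-dim characters of Z/2Z tensors with each irrep of S_4, giving 2 copies of each S_4-dimension.)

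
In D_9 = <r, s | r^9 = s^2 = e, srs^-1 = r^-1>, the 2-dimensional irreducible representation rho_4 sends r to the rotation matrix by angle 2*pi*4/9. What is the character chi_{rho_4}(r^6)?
chi_{rho_4}(r^6) = 2*cos(2*pi*4*6/9) = -1

Solution. rho_4(r^6) is rotation by angle 2*pi*4*6/9, whose trace is 2*cos(2*pi*4*6/9) = -1.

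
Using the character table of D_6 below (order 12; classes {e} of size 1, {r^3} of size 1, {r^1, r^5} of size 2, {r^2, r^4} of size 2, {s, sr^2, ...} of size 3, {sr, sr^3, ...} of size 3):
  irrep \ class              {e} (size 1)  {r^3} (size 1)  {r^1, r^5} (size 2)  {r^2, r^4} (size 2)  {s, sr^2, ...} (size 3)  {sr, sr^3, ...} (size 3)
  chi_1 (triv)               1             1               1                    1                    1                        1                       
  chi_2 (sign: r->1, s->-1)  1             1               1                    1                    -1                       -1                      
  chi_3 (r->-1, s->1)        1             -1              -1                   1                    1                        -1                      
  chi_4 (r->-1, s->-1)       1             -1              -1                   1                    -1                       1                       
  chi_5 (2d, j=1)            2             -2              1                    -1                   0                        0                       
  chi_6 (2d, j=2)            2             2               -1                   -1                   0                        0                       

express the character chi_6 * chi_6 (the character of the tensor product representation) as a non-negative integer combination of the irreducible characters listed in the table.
chi_6 tensor chi_6 = chi_1 + chi_2 + chi_6 (all other irreducibles have multiplicity 0).

Reasoning: The character of a tensor product is the pointwise product (chi_6 * chi_6)(C) = chi_6(C) * chi_6(C):
  {e}: (2)*(2), {r^3}: (2)*(2), {r^1, r^5}: (-1)*(-1), {r^2, r^4}: (-1)*(-1), {s, sr^2, ...}: (0)*(0), {sr, sr^3, ...}: (0)*(0)
so (chi_6 * chi_6) takes values
  {e} -> 4, {r^3} -> 4, {r^1, r^5} -> 1, {r^2, r^4} -> 1, {s, sr^2, ...} -> 0, {sr, sr^3, ...} -> 0.
Now take the inner product of this character with each irreducible chi from the table, <chi_6*chi_6, chi> = (1/12) sum_C |C| (chi_6*chi_6)(C) conj(chi(C)):
  <chi_6*chi_6, chi_1> = (1/12)[1*(4)*conj(1) + 1*(4)*conj(1) + 2*(1)*conj(1) + 2*(1)*conj(1) + 3*(0)*conj(1) + 3*(0)*conj(1)]
      = (1/12)[(4) + (4) + (2) + (2) + (0) + (0)] = 12/12 = 1
  <chi_6*chi_6, chi_2> = (1/12)[1*(4)*conj(1) + 1*(4)*conj(1) + 2*(1)*conj(1) + 2*(1)*conj(1) + 3*(0)*conj(-1) + 3*(0)*conj(-1)]
      = (1/12)[(4) + (4) + (2) + (2) + (0) + (0)] = 12/12 = 1
  <chi_6*chi_6, chi_3> = (1/12)[1*(4)*conj(1) + 1*(4)*conj(-1) + 2*(1)*conj(-1) + 2*(1)*conj(1) + 3*(0)*conj(1) + 3*(0)*conj(-1)]
      = (1/12)[(4) + (-4) + (-2) + (2) + (0) + (0)] = 0/12 = 0
  <chi_6*chi_6, chi_4> = (1/12)[1*(4)*conj(1) + 1*(4)*conj(-1) + 2*(1)*conj(-1) + 2*(1)*conj(1) + 3*(0)*conj(-1) + 3*(0)*conj(1)]
      = (1/12)[(4) + (-4) + (-2) + (2) + (0) + (0)] = 0/12 = 0
  <chi_6*chi_6, chi_5> = (1/12)[1*(4)*conj(2) + 1*(4)*conj(-2) + 2*(1)*conj(1) + 2*(1)*conj(-1) + 3*(0)*conj(0) + 3*(0)*conj(0)]
      = (1/12)[(8) + (-8) + (2) + (-2) + (0) + (0)] = 0/12 = 0
  <chi_6*chi_6, chi_6> = (1/12)[1*(4)*conj(2) + 1*(4)*conj(2) + 2*(1)*conj(-1) + 2*(1)*conj(-1) + 3*(0)*conj(0) + 3*(0)*conj(0)]
      = (1/12)[(8) + (8) + (-2) + (-2) + (0) + (0)] = 12/12 = 1
Hence the multiplicities are chi_1: 1, chi_2: 1, chi_6: 1. Dimension check: dim(chi_6)*dim(chi_6) = 2*2 = 4 and sum (mult * dim) = 1*1 + 1*1 + 1*2 = 4.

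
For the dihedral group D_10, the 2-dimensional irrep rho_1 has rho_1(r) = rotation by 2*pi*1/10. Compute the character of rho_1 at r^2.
chi_{rho_1}(r^2) = 2*cos(2*pi*1*2/10) = -1/2 + sqrt(5)/2

Argument: rho_1(r^2) is rotation by angle 2*pi*1*2/10, whose trace is 2*cos(2*pi*1*2/10) = -1/2 + sqrt(5)/2.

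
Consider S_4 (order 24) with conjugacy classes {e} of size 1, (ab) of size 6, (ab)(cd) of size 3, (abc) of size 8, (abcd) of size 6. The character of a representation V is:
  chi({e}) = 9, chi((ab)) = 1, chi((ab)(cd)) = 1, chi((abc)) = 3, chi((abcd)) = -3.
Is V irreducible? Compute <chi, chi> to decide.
Not irreducible (reducible): <chi, chi> = 9 > 1.

Justification: <chi, chi> = (1/|G|) sum_C |C| * |chi(C)|^2 = (1/24)[1*|9|^2 + 6*|1|^2 + 3*|1|^2 + 8*|3|^2 + 6*|-3|^2]
  = (1/24)[(81) + (6) + (3) + (72) + (54)] = 216/24 = 9.
A character is irreducible iff <chi, chi> = 1, so this representation is reducible.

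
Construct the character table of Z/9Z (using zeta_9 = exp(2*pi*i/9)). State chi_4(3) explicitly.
Character table of Z/9Z (irreps indexed chi_0,...,chi_8 with chi_k(m) = zeta_9^(k*m), zeta_9 = exp(2*pi*i/9)):
  irrep \ class  {0} (size 1)  {1} (size 1)    {2} (size 1)    {3} (size 1)    {4} (size 1)    {5} (size 1)    {6} (size 1)    {7} (size 1)    {8} (size 1)  
  chi_0          1             1               1               1               1               1               1               1               1             
  chi_1          1             exp(2*I*pi/9)   exp(4*I*pi/9)   exp(2*I*pi/3)   exp(8*I*pi/9)   exp(-8*I*pi/9)  exp(-2*I*pi/3)  exp(-4*I*pi/9)  exp(-2*I*pi/9)
  chi_2          1             exp(4*I*pi/9)   exp(8*I*pi/9)   exp(-2*I*pi/3)  exp(-2*I*pi/9)  exp(2*I*pi/9)   exp(2*I*pi/3)   exp(-8*I*pi/9)  exp(-4*I*pi/9)
  chi_3          1             exp(2*I*pi/3)   exp(-2*I*pi/3)  1               exp(2*I*pi/3)   exp(-2*I*pi/3)  1               exp(2*I*pi/3)   exp(-2*I*pi/3)
  chi_4          1             exp(8*I*pi/9)   exp(-2*I*pi/9)  exp(2*I*pi/3)   exp(-4*I*pi/9)  exp(4*I*pi/9)   exp(-2*I*pi/3)  exp(2*I*pi/9)   exp(-8*I*pi/9)
  chi_5          1             exp(-8*I*pi/9)  exp(2*I*pi/9)   exp(-2*I*pi/3)  exp(4*I*pi/9)   exp(-4*I*pi/9)  exp(2*I*pi/3)   exp(-2*I*pi/9)  exp(8*I*pi/9) 
  chi_6          1             exp(-2*I*pi/3)  exp(2*I*pi/3)   1               exp(-2*I*pi/3)  exp(2*I*pi/3)   1               exp(-2*I*pi/3)  exp(2*I*pi/3) 
  chi_7          1             exp(-4*I*pi/9)  exp(-8*I*pi/9)  exp(2*I*pi/3)   exp(2*I*pi/9)   exp(-2*I*pi/9)  exp(-2*I*pi/3)  exp(8*I*pi/9)   exp(4*I*pi/9) 
  chi_8          1             exp(-2*I*pi/9)  exp(-4*I*pi/9)  exp(-2*I*pi/3)  exp(-8*I*pi/9)  exp(8*I*pi/9)   exp(2*I*pi/3)   exp(4*I*pi/9)   exp(2*I*pi/9) 

Spot check: chi_4(3) = zeta_9^(4*3) = zeta_9^12 = exp(2*I*pi/3).

Solution. Z/9Z is abelian, so all 9 irreducible complex representations are 1-dimensional. They are given by chi_k(m) = zeta_9^(k*m) for k = 0,...,8. Row orthogonality: sum_m chi_k(m) conj(chi_l(m)) = 9 * [k = l].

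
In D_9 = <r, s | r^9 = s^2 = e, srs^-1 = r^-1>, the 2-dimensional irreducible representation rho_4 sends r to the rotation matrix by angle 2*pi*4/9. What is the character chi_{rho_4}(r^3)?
chi_{rho_4}(r^3) = 2*cos(2*pi*4*3/9) = -1

Working: rho_4(r^3) is rotation by angle 2*pi*4*3/9, whose trace is 2*cos(2*pi*4*3/9) = -1.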